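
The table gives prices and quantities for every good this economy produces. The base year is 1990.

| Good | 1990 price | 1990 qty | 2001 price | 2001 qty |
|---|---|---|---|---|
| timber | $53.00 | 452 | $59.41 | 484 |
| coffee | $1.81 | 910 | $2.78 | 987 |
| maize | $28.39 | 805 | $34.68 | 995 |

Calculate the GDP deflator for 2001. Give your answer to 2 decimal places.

118.53

Nominal GDP 2001 = 59.41·484 + 2.78·987 + 34.68·995 = 66004.90.
Real GDP 2001 (at 1990 prices) = 53.00·484 + 1.81·987 + 28.39·995 = 55686.52.
Deflator = Nominal/Real × 100 = 66004.90/55686.52 × 100 = 118.529.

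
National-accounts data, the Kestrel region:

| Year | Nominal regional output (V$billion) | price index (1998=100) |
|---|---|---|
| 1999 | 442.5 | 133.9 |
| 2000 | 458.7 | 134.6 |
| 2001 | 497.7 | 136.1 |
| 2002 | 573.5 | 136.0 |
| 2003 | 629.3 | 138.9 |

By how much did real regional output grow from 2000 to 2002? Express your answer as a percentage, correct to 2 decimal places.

Real regional output 2000 = 458.7/1.346 = 340.79.
Real regional output 2002 = 573.5/1.360 = 421.69.
Change = 421.69/340.79 − 1 = 0.2374.

23.74%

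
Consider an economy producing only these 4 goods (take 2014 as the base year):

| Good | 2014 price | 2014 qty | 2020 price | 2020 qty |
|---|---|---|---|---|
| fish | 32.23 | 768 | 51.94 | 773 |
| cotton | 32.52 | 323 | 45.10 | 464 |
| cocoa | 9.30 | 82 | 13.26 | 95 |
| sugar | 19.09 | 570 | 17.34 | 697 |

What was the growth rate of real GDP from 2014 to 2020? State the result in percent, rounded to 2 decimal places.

Real GDP 2014 = Nominal GDP 2014 = 32.23·768 + 32.52·323 + 9.30·82 + 19.09·570 = 46900.50.
Real GDP 2020 (at 2014 prices) = 32.23·773 + 32.52·464 + 9.30·95 + 19.09·697 = 54192.30.
Real growth = 54192.30/46900.50 − 1 = 0.1555.

15.55%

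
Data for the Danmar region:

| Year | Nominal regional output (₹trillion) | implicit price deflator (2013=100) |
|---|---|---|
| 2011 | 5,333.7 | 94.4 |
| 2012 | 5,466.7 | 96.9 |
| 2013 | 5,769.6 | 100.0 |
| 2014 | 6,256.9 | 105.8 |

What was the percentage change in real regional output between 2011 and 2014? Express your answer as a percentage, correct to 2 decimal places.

Real regional output 2011 = 5333.7/0.944 = 5650.11.
Real regional output 2014 = 6256.9/1.058 = 5913.89.
Change = 5913.89/5650.11 − 1 = 0.0467.

4.67%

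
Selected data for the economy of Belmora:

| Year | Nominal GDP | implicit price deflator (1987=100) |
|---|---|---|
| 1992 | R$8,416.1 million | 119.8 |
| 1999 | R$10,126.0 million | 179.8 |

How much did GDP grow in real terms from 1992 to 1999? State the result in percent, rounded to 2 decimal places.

-19.83%

Real GDP 1992 = 8416.1 / 1.198 = 7025.13.
Real GDP 1999 = 10126.0 / 1.798 = 5631.81.
Real growth = 5631.81 / 7025.13 − 1 = -0.1983.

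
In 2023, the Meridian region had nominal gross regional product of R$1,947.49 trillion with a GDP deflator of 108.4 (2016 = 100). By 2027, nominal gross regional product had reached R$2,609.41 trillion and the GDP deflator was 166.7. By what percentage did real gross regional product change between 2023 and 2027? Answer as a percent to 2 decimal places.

Real gross regional product 2023 = 1947.49 / 1.084 = 1796.58.
Real gross regional product 2027 = 2609.41 / 1.667 = 1565.33.
Real growth = 1565.33 / 1796.58 − 1 = -0.1287.

-12.87%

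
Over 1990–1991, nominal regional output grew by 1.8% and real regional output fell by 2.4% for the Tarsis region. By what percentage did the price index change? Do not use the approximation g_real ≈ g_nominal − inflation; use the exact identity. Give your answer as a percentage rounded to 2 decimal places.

4.30%

(1 + g_nom) = (1 + g_real)(1 + π), so π = 1.0180 / 0.9760 − 1 = 0.04303.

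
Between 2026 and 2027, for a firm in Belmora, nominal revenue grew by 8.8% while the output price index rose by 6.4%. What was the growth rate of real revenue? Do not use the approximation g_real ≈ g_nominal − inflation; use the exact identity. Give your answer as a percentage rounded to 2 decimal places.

(1 + g_nom) = (1 + g_real)(1 + π), so g_real = 1.0880 / 1.0640 − 1 = 0.02256.

2.26%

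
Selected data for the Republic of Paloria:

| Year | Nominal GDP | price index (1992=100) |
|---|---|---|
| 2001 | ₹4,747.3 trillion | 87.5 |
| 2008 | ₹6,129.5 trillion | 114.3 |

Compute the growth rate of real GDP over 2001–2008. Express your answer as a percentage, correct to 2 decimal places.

Deflate each year: 2001 → 4747.3/0.875 = 5425.49; 2008 → 6129.5/1.143 = 5362.64.
So real GDP changed by 5362.64/5425.49 − 1 = -0.0116, i.e. -1.16%.

-1.16%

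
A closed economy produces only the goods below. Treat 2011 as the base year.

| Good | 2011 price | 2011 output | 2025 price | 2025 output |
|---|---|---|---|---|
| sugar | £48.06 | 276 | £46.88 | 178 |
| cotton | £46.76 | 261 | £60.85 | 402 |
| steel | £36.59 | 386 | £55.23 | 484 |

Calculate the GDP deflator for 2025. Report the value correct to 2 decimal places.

132.12

Nominal GDP 2025 = 46.88·178 + 60.85·402 + 55.23·484 = 59537.66.
Real GDP 2025 (at 2011 prices) = 48.06·178 + 46.76·402 + 36.59·484 = 45061.76.
Deflator = Nominal/Real × 100 = 59537.66/45061.76 × 100 = 132.125.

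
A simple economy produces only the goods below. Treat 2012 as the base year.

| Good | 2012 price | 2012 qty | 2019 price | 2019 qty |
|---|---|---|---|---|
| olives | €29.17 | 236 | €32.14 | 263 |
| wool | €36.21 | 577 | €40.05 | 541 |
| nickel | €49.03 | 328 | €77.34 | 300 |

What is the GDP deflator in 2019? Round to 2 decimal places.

Nominal GDP 2019 = 32.14·263 + 40.05·541 + 77.34·300 = 53321.87.
Real GDP 2019 (at 2012 prices) = 29.17·263 + 36.21·541 + 49.03·300 = 41970.32.
Deflator = Nominal/Real × 100 = 53321.87/41970.32 × 100 = 127.047.

127.05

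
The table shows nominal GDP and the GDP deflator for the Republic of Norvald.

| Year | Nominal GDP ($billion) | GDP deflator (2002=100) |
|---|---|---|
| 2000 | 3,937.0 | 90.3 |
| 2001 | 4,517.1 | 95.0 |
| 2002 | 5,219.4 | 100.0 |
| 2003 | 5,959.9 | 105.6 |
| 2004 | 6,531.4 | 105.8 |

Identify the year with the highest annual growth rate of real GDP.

2002

2001: real = 4517.1/0.950 = 4754.84; growth vs 2000 (4359.91) = 9.06%.
2002: real = 5219.4/1.000 = 5219.40; growth vs 2001 (4754.84) = 9.77%.
2003: real = 5959.9/1.056 = 5643.84; growth vs 2002 (5219.40) = 8.13%.
2004: real = 6531.4/1.058 = 6173.35; growth vs 2003 (5643.84) = 9.38%.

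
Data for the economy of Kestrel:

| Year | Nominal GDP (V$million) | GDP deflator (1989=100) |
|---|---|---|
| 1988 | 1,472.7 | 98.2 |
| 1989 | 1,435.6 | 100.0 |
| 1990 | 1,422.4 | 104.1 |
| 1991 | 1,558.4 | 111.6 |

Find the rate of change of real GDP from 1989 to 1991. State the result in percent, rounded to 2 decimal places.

-2.73%

Real GDP 1989 = 1435.6/1.000 = 1435.60.
Real GDP 1991 = 1558.4/1.116 = 1396.42.
Change = 1396.42/1435.60 − 1 = -0.0273.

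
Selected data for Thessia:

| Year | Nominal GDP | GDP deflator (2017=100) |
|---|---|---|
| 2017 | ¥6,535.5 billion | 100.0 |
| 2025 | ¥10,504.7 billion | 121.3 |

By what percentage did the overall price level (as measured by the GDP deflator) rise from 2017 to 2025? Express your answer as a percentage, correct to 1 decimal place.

21.3%

Price-level change = 121.3 / 100.0 − 1 = 0.2130.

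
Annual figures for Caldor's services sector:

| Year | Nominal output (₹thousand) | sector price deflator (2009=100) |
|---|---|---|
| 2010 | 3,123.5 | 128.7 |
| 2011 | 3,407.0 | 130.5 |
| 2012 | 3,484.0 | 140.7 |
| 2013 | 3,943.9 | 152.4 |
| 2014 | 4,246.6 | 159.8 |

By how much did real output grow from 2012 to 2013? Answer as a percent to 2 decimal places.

Real output 2012 = 3484.0/1.407 = 2476.19.
Real output 2013 = 3943.9/1.524 = 2587.86.
Change = 2587.86/2476.19 − 1 = 0.0451.

4.51%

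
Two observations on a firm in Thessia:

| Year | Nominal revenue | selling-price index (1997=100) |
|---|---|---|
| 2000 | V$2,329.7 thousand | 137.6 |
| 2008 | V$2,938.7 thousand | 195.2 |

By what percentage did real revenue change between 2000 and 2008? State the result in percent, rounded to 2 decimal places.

Real revenue 2000 = 2329.7 / 1.376 = 1693.10.
Real revenue 2008 = 2938.7 / 1.952 = 1505.48.
Real growth = 1505.48 / 1693.10 − 1 = -0.1108.

-11.08%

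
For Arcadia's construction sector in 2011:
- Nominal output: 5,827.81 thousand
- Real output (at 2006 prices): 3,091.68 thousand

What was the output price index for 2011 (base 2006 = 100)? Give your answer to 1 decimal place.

188.5

output price index = (Nominal / Real) × 100 = 5827.81 / 3091.68 × 100 = 188.50.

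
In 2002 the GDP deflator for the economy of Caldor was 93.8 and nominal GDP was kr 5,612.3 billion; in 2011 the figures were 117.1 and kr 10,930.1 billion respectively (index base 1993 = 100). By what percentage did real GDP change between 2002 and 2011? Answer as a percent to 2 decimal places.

56.00%

Real GDP 2002 = 5612.3 / 0.938 = 5983.26.
Real GDP 2011 = 10930.1 / 1.171 = 9333.99.
Real growth = 9333.99 / 5983.26 − 1 = 0.5600.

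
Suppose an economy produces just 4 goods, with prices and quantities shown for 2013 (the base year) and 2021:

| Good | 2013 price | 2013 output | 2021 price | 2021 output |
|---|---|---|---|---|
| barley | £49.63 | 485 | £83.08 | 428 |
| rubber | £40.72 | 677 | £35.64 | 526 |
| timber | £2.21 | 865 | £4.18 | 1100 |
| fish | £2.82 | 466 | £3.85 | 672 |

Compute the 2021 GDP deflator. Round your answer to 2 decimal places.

Nominal GDP 2021 = 83.08·428 + 35.64·526 + 4.18·1100 + 3.85·672 = 61490.08.
Real GDP 2021 (at 2013 prices) = 49.63·428 + 40.72·526 + 2.21·1100 + 2.82·672 = 46986.40.
Deflator = Nominal/Real × 100 = 61490.08/46986.40 × 100 = 130.868.

130.87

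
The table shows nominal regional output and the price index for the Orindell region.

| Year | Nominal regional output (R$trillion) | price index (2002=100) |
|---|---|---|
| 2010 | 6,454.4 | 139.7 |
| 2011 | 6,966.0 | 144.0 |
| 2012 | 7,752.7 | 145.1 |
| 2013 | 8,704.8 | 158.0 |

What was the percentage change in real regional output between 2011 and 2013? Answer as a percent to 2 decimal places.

13.89%

Real regional output 2011 = 6966.0/1.440 = 4837.50.
Real regional output 2013 = 8704.8/1.580 = 5509.37.
Change = 5509.37/4837.50 − 1 = 0.1389.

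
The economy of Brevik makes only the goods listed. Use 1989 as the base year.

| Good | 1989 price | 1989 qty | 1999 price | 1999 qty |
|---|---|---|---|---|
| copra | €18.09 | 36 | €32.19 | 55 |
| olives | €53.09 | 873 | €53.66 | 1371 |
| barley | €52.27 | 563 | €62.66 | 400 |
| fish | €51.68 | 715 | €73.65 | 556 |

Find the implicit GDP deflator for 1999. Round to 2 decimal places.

114.53

Nominal GDP 1999 = 32.19·55 + 53.66·1371 + 62.66·400 + 73.65·556 = 141351.71.
Real GDP 1999 (at 1989 prices) = 18.09·55 + 53.09·1371 + 52.27·400 + 51.68·556 = 123423.42.
Deflator = Nominal/Real × 100 = 141351.71/123423.42 × 100 = 114.526.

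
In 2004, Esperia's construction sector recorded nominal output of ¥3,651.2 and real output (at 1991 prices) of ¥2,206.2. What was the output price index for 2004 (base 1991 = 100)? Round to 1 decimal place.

output price index = (Nominal / Real) × 100 = 3651.2 / 2206.2 × 100 = 165.50.

165.5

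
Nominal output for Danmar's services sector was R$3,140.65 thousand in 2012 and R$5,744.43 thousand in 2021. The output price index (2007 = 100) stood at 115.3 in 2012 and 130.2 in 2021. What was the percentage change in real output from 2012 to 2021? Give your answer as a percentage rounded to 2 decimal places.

61.97%

Real output 2012 = 3140.65 / 1.153 = 2723.89.
Real output 2021 = 5744.43 / 1.302 = 4412.00.
Real growth = 4412.00 / 2723.89 − 1 = 0.6197.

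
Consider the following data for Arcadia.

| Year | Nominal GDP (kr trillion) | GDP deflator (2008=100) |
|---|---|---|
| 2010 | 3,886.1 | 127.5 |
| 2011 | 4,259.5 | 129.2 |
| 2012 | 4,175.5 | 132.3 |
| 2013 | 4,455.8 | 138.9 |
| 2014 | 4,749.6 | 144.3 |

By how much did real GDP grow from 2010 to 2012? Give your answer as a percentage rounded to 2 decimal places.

Real GDP 2010 = 3886.1/1.275 = 3047.92.
Real GDP 2012 = 4175.5/1.323 = 3156.08.
Change = 3156.08/3047.92 − 1 = 0.0355.

3.55%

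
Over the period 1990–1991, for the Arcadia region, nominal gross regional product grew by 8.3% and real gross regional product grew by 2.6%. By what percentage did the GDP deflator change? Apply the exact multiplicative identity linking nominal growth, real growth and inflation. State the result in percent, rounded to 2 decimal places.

5.56%

(1 + g_nom) = (1 + g_real)(1 + π), so π = 1.0830 / 1.0260 − 1 = 0.05556.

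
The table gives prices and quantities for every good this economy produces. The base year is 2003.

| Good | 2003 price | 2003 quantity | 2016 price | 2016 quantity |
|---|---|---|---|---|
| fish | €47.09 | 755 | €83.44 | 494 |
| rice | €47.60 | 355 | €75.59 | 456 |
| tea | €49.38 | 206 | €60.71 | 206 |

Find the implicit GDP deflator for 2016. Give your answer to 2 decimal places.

159.95

Nominal GDP 2016 = 83.44·494 + 75.59·456 + 60.71·206 = 88194.66.
Real GDP 2016 (at 2003 prices) = 47.09·494 + 47.60·456 + 49.38·206 = 55140.34.
Deflator = Nominal/Real × 100 = 88194.66/55140.34 × 100 = 159.946.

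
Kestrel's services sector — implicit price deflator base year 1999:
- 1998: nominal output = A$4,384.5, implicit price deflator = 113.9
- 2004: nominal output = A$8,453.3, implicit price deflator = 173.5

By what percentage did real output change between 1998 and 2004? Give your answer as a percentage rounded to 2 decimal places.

Deflate each year: 1998 → 4384.5/1.139 = 3849.43; 2004 → 8453.3/1.735 = 4872.22.
So real output changed by 4872.22/3849.43 − 1 = 0.2657, i.e. 26.57%.

26.57%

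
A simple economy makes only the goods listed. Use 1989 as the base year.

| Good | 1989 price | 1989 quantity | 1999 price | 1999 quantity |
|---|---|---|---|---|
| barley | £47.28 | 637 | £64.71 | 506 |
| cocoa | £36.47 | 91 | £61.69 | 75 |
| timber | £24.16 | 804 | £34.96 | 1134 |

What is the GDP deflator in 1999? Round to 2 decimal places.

142.47

Nominal GDP 1999 = 64.71·506 + 61.69·75 + 34.96·1134 = 77014.65.
Real GDP 1999 (at 1989 prices) = 47.28·506 + 36.47·75 + 24.16·1134 = 54056.37.
Deflator = Nominal/Real × 100 = 77014.65/54056.37 × 100 = 142.471.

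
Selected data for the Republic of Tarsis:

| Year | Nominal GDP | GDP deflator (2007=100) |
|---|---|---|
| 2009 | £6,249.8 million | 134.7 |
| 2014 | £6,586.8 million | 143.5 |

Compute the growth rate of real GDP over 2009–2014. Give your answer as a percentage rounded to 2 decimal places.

Real GDP 2009 = 6249.8 / 1.347 = 4639.79.
Real GDP 2014 = 6586.8 / 1.435 = 4590.10.
Real growth = 4590.10 / 4639.79 − 1 = -0.0107.

-1.07%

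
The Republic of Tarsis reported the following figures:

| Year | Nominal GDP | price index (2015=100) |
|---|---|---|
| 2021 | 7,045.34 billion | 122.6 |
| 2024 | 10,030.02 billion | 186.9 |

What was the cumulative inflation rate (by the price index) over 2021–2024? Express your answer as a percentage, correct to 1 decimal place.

Price-level change = 186.9 / 122.6 − 1 = 0.5245.

52.4%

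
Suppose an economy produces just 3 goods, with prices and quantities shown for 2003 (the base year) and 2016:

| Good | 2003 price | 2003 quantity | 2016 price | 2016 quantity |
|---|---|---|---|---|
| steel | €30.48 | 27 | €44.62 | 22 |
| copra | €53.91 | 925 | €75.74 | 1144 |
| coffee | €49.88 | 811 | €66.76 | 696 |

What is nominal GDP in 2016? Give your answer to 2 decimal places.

Nominal GDP 2016 = Σ (p_2016 × q_2016) = 44.62·22 + 75.74·1144 + 66.76·696 = 134093.16.

€134093.16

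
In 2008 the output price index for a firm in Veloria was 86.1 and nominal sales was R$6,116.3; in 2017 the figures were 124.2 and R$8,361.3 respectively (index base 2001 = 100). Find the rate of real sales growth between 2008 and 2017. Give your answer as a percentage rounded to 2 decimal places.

Real sales 2008 = 6116.3 / 0.861 = 7103.72.
Real sales 2017 = 8361.3 / 1.242 = 6732.13.
Real growth = 6732.13 / 7103.72 − 1 = -0.0523.

-5.23%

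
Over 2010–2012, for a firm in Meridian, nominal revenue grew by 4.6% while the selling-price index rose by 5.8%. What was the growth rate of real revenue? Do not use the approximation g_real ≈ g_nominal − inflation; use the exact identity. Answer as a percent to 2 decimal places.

-1.13%

(1 + g_nom) = (1 + g_real)(1 + π), so g_real = 1.0460 / 1.0580 − 1 = -0.01134.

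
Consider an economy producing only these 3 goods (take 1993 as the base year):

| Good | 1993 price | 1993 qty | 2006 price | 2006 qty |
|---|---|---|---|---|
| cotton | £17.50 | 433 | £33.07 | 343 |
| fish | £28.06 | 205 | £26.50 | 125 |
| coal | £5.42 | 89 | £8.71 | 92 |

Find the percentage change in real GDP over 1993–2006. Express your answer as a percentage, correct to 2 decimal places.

Real GDP 1993 = Nominal GDP 1993 = 17.50·433 + 28.06·205 + 5.42·89 = 13812.18.
Real GDP 2006 (at 1993 prices) = 17.50·343 + 28.06·125 + 5.42·92 = 10008.64.
Real growth = 10008.64/13812.18 − 1 = -0.2754.

-27.54%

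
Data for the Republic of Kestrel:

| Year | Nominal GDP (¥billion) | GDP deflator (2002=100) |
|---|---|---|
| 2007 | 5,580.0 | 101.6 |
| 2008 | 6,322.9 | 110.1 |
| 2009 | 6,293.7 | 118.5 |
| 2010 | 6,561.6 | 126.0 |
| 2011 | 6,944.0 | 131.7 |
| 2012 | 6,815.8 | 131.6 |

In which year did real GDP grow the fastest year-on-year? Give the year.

2008

2008: real = 6322.9/1.101 = 5742.87; growth vs 2007 (5492.13) = 4.57%.
2009: real = 6293.7/1.185 = 5311.14; growth vs 2008 (5742.87) = -7.52%.
2010: real = 6561.6/1.260 = 5207.62; growth vs 2009 (5311.14) = -1.95%.
2011: real = 6944.0/1.317 = 5272.59; growth vs 2010 (5207.62) = 1.25%.
2012: real = 6815.8/1.316 = 5179.18; growth vs 2011 (5272.59) = -1.77%.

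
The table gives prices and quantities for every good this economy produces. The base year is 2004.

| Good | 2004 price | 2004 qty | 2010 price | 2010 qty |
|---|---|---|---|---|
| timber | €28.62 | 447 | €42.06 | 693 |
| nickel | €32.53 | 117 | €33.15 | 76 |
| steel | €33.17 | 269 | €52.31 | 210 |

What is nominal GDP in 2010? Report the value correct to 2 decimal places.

€42652.08

Nominal GDP 2010 = Σ (p_2010 × q_2010) = 42.06·693 + 33.15·76 + 52.31·210 = 42652.08.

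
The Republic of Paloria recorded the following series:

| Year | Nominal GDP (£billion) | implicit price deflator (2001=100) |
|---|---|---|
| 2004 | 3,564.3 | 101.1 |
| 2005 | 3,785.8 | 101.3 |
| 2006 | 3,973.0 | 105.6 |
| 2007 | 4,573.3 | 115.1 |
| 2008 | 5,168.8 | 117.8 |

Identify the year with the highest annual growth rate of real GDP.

2008

2005: real = 3785.8/1.013 = 3737.22; growth vs 2004 (3525.52) = 6.00%.
2006: real = 3973.0/1.056 = 3762.31; growth vs 2005 (3737.22) = 0.67%.
2007: real = 4573.3/1.151 = 3973.33; growth vs 2006 (3762.31) = 5.61%.
2008: real = 5168.8/1.178 = 4387.78; growth vs 2007 (3973.33) = 10.43%.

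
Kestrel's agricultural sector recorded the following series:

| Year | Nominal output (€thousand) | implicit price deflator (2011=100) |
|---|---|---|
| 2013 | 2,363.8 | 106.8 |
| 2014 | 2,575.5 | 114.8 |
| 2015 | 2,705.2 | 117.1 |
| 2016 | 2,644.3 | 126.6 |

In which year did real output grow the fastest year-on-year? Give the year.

2015

2014: real = 2575.5/1.148 = 2243.47; growth vs 2013 (2213.30) = 1.36%.
2015: real = 2705.2/1.171 = 2310.16; growth vs 2014 (2243.47) = 2.97%.
2016: real = 2644.3/1.266 = 2088.70; growth vs 2015 (2310.16) = -9.59%.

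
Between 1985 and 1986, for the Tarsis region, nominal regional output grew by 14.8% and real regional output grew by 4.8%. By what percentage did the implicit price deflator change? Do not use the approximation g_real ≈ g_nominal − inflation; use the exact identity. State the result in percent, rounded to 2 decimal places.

(1 + g_nom) = (1 + g_real)(1 + π), so π = 1.1480 / 1.0480 − 1 = 0.09542.

9.54%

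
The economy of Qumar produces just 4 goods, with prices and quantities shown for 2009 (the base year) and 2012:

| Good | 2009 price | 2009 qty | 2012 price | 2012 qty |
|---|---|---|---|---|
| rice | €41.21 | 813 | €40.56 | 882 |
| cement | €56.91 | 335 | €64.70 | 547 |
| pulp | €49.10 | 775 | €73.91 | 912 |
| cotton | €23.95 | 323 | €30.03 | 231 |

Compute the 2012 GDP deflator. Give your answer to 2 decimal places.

Nominal GDP 2012 = 40.56·882 + 64.70·547 + 73.91·912 + 30.03·231 = 145507.67.
Real GDP 2012 (at 2009 prices) = 41.21·882 + 56.91·547 + 49.10·912 + 23.95·231 = 117788.64.
Deflator = Nominal/Real × 100 = 145507.67/117788.64 × 100 = 123.533.

123.53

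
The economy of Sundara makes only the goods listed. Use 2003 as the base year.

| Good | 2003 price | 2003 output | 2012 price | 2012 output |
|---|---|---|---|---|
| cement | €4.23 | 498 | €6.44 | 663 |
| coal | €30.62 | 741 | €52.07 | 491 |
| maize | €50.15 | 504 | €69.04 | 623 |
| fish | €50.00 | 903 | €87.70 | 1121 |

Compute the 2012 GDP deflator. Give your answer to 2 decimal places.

162.80

Nominal GDP 2012 = 6.44·663 + 52.07·491 + 69.04·623 + 87.70·1121 = 171159.71.
Real GDP 2012 (at 2003 prices) = 4.23·663 + 30.62·491 + 50.15·623 + 50.00·1121 = 105132.36.
Deflator = Nominal/Real × 100 = 171159.71/105132.36 × 100 = 162.804.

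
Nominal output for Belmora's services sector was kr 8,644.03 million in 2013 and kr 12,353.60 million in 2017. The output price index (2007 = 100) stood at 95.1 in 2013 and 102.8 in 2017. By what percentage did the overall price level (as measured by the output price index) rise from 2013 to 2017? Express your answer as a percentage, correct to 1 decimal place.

Price-level change = 102.8 / 95.1 − 1 = 0.0810.

8.1%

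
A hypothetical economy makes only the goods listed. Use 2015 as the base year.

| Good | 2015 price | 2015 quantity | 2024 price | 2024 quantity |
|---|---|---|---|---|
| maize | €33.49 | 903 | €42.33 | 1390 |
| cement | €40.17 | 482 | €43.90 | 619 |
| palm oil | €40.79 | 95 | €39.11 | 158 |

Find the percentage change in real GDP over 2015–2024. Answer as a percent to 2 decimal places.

45.59%

Real GDP 2015 = Nominal GDP 2015 = 33.49·903 + 40.17·482 + 40.79·95 = 53478.46.
Real GDP 2024 (at 2015 prices) = 33.49·1390 + 40.17·619 + 40.79·158 = 77861.15.
Real growth = 77861.15/53478.46 − 1 = 0.4559.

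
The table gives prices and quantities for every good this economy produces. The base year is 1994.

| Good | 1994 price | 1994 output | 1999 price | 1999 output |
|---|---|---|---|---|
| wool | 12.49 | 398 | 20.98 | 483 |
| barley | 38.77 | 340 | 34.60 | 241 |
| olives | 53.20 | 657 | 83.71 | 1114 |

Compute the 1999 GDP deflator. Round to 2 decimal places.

Nominal GDP 1999 = 20.98·483 + 34.60·241 + 83.71·1114 = 111724.88.
Real GDP 1999 (at 1994 prices) = 12.49·483 + 38.77·241 + 53.20·1114 = 74641.04.
Deflator = Nominal/Real × 100 = 111724.88/74641.04 × 100 = 149.683.

149.68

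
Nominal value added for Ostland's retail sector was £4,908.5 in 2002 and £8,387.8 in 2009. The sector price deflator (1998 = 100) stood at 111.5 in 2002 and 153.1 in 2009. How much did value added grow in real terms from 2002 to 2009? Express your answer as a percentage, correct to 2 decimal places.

24.45%

Deflate each year: 2002 → 4908.5/1.115 = 4402.24; 2009 → 8387.8/1.531 = 5478.64.
So real value added changed by 5478.64/4402.24 − 1 = 0.2445, i.e. 24.45%.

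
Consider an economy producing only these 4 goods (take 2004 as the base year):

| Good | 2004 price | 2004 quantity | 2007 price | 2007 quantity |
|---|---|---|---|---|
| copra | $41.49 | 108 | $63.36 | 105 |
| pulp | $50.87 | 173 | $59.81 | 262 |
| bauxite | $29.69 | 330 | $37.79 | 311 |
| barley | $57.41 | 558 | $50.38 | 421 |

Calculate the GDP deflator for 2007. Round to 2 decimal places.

Nominal GDP 2007 = 63.36·105 + 59.81·262 + 37.79·311 + 50.38·421 = 55285.69.
Real GDP 2007 (at 2004 prices) = 41.49·105 + 50.87·262 + 29.69·311 + 57.41·421 = 51087.59.
Deflator = Nominal/Real × 100 = 55285.69/51087.59 × 100 = 108.217.

108.22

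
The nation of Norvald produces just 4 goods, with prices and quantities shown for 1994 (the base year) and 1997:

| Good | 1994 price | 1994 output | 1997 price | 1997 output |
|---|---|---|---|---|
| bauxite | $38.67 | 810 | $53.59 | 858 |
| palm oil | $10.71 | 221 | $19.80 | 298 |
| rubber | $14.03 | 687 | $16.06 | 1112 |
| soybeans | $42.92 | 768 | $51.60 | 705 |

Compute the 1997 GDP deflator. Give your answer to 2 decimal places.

129.05

Nominal GDP 1997 = 53.59·858 + 19.80·298 + 16.06·1112 + 51.60·705 = 106117.34.
Real GDP 1997 (at 1994 prices) = 38.67·858 + 10.71·298 + 14.03·1112 + 42.92·705 = 82230.40.
Deflator = Nominal/Real × 100 = 106117.34/82230.40 × 100 = 129.049.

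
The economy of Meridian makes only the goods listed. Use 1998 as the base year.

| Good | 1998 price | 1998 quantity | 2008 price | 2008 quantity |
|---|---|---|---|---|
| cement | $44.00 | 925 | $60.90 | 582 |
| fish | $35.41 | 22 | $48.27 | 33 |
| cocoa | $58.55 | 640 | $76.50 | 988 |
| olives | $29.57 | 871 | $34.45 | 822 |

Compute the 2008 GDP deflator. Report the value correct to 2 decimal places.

Nominal GDP 2008 = 60.90·582 + 48.27·33 + 76.50·988 + 34.45·822 = 140936.61.
Real GDP 2008 (at 1998 prices) = 44.00·582 + 35.41·33 + 58.55·988 + 29.57·822 = 108930.47.
Deflator = Nominal/Real × 100 = 140936.61/108930.47 × 100 = 129.382.

129.38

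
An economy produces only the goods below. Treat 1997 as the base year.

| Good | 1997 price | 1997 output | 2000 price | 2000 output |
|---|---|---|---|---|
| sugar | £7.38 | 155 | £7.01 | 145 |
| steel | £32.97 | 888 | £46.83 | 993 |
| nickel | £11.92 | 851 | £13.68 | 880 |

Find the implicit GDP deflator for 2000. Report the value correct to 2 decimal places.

134.44

Nominal GDP 2000 = 7.01·145 + 46.83·993 + 13.68·880 = 59557.04.
Real GDP 2000 (at 1997 prices) = 7.38·145 + 32.97·993 + 11.92·880 = 44298.91.
Deflator = Nominal/Real × 100 = 59557.04/44298.91 × 100 = 134.444.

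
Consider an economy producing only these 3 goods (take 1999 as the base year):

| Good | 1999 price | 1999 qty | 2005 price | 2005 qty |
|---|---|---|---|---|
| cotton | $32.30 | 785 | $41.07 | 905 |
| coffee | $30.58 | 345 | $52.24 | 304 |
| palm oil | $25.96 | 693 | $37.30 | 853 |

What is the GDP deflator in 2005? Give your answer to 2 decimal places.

Nominal GDP 2005 = 41.07·905 + 52.24·304 + 37.30·853 = 84866.21.
Real GDP 2005 (at 1999 prices) = 32.30·905 + 30.58·304 + 25.96·853 = 60671.70.
Deflator = Nominal/Real × 100 = 84866.21/60671.70 × 100 = 139.878.

139.88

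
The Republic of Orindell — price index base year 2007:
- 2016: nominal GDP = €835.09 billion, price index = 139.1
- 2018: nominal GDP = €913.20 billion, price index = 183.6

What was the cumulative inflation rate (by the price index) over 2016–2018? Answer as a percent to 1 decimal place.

32.0%

Price-level change = 183.6 / 139.1 − 1 = 0.3199.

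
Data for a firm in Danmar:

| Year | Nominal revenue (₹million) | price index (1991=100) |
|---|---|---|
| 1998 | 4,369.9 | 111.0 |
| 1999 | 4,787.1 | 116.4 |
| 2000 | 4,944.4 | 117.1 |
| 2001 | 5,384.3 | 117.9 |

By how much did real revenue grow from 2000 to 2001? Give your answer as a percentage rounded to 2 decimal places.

8.16%

Real revenue 2000 = 4944.4/1.171 = 4222.37.
Real revenue 2001 = 5384.3/1.179 = 4566.84.
Change = 4566.84/4222.37 − 1 = 0.0816.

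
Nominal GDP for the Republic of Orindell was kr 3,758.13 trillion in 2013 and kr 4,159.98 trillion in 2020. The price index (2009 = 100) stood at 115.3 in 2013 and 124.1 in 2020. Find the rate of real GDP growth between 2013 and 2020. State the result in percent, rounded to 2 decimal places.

2.84%

Deflate each year: 2013 → 3758.13/1.153 = 3259.44; 2020 → 4159.98/1.241 = 3352.12.
So real GDP changed by 3352.12/3259.44 − 1 = 0.0284, i.e. 2.84%.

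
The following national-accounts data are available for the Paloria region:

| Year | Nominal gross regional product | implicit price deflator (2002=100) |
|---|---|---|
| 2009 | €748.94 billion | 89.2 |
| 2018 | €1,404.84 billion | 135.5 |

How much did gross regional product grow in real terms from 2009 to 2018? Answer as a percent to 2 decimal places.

23.48%

Deflate each year: 2009 → 748.94/0.892 = 839.62; 2018 → 1404.84/1.355 = 1036.78.
So real gross regional product changed by 1036.78/839.62 − 1 = 0.2348, i.e. 23.48%.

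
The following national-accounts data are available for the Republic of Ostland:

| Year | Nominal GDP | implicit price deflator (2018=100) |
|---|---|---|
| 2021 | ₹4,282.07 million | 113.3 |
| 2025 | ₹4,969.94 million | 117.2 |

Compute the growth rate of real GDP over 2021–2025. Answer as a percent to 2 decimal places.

12.20%

Deflate each year: 2021 → 4282.07/1.133 = 3779.41; 2025 → 4969.94/1.172 = 4240.56.
So real GDP changed by 4240.56/3779.41 − 1 = 0.1220, i.e. 12.20%.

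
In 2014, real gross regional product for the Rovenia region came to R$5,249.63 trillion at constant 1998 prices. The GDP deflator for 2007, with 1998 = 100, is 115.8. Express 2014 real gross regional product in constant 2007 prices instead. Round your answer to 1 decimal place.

Real gross regional product in 2007 prices = Real gross regional product in 1998 prices × (P_2007/P_1998) = 5249.63 × 1.158 = 6079.07.

R$6,079.1 trillion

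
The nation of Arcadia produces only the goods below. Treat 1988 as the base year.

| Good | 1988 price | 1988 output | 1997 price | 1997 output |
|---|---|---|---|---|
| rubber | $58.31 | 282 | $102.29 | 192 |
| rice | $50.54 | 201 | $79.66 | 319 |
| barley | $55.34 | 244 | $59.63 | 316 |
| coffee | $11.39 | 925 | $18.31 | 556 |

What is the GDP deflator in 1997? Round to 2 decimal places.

144.85

Nominal GDP 1997 = 102.29·192 + 79.66·319 + 59.63·316 + 18.31·556 = 74074.66.
Real GDP 1997 (at 1988 prices) = 58.31·192 + 50.54·319 + 55.34·316 + 11.39·556 = 51138.06.
Deflator = Nominal/Real × 100 = 74074.66/51138.06 × 100 = 144.852.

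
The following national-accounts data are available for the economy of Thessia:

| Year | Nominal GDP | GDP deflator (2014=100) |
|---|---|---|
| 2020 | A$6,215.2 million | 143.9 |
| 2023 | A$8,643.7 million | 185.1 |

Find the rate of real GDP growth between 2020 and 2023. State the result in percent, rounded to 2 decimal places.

Real GDP 2020 = 6215.2 / 1.439 = 4319.11.
Real GDP 2023 = 8643.7 / 1.851 = 4669.75.
Real growth = 4669.75 / 4319.11 − 1 = 0.0812.

8.12%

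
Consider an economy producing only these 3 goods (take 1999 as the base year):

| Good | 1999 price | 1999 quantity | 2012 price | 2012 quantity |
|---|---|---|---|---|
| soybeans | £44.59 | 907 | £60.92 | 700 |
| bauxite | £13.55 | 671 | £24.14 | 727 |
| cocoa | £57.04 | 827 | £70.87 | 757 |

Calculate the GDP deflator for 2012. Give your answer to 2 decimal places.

Nominal GDP 2012 = 60.92·700 + 24.14·727 + 70.87·757 = 113842.37.
Real GDP 2012 (at 1999 prices) = 44.59·700 + 13.55·727 + 57.04·757 = 84243.13.
Deflator = Nominal/Real × 100 = 113842.37/84243.13 × 100 = 135.135.

135.14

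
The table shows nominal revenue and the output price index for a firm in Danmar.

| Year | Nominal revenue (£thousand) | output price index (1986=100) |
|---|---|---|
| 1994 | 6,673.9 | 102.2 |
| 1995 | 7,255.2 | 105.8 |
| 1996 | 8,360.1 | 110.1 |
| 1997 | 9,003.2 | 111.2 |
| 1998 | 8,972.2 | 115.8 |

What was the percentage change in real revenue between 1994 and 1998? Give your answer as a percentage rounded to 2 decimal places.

18.65%

Real revenue 1994 = 6673.9/1.022 = 6530.23.
Real revenue 1998 = 8972.2/1.158 = 7748.01.
Change = 7748.01/6530.23 − 1 = 0.1865.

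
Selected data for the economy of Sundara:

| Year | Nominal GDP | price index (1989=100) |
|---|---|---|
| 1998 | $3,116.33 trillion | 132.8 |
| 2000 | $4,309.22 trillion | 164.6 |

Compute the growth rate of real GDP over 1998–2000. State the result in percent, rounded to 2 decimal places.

Deflate each year: 1998 → 3116.33/1.328 = 2346.63; 2000 → 4309.22/1.646 = 2618.00.
So real GDP changed by 2618.00/2346.63 − 1 = 0.1156, i.e. 11.56%.

11.56%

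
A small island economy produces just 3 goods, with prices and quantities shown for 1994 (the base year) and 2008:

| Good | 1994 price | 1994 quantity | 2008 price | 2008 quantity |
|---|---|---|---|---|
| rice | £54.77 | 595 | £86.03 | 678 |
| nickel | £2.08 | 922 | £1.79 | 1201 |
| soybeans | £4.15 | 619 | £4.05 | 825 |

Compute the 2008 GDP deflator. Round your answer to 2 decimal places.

148.22

Nominal GDP 2008 = 86.03·678 + 1.79·1201 + 4.05·825 = 63819.38.
Real GDP 2008 (at 1994 prices) = 54.77·678 + 2.08·1201 + 4.15·825 = 43055.89.
Deflator = Nominal/Real × 100 = 63819.38/43055.89 × 100 = 148.225.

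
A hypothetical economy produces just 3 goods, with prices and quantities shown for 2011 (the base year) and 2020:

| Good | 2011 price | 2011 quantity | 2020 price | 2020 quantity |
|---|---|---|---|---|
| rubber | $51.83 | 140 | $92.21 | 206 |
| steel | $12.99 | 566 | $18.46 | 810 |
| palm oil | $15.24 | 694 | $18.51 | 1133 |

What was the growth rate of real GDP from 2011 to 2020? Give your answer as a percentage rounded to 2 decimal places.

Real GDP 2011 = Nominal GDP 2011 = 51.83·140 + 12.99·566 + 15.24·694 = 25185.10.
Real GDP 2020 (at 2011 prices) = 51.83·206 + 12.99·810 + 15.24·1133 = 38465.80.
Real growth = 38465.80/25185.10 − 1 = 0.5273.

52.73%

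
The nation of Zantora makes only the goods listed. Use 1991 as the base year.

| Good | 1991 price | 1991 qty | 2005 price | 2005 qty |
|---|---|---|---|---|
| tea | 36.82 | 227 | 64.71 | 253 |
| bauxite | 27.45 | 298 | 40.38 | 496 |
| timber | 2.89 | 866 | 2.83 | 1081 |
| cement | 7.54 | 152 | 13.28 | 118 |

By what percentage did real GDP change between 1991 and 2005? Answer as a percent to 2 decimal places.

33.47%

Real GDP 1991 = Nominal GDP 1991 = 36.82·227 + 27.45·298 + 2.89·866 + 7.54·152 = 20187.06.
Real GDP 2005 (at 1991 prices) = 36.82·253 + 27.45·496 + 2.89·1081 + 7.54·118 = 26944.47.
Real growth = 26944.47/20187.06 − 1 = 0.3347.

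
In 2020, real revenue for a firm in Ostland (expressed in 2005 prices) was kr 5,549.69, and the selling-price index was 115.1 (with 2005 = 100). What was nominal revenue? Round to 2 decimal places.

kr 6,387.69

Nominal revenue = Real × (selling-price index/100) = 5549.69 × 1.151 = 6387.69.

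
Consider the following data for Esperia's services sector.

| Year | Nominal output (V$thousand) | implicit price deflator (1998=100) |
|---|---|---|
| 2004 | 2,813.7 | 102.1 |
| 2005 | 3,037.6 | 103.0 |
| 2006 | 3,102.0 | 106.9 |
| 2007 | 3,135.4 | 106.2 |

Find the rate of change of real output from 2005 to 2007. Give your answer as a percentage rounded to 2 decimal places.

Real output 2005 = 3037.6/1.030 = 2949.13.
Real output 2007 = 3135.4/1.062 = 2952.35.
Change = 2952.35/2949.13 − 1 = 0.0011.

0.11%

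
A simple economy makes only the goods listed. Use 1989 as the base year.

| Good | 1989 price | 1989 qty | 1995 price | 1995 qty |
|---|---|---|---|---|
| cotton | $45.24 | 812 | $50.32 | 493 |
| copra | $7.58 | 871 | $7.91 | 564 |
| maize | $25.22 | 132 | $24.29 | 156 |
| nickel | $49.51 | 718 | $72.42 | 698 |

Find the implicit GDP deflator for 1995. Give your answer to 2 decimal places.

Nominal GDP 1995 = 50.32·493 + 7.91·564 + 24.29·156 + 72.42·698 = 83607.40.
Real GDP 1995 (at 1989 prices) = 45.24·493 + 7.58·564 + 25.22·156 + 49.51·698 = 65070.74.
Deflator = Nominal/Real × 100 = 83607.40/65070.74 × 100 = 128.487.

128.49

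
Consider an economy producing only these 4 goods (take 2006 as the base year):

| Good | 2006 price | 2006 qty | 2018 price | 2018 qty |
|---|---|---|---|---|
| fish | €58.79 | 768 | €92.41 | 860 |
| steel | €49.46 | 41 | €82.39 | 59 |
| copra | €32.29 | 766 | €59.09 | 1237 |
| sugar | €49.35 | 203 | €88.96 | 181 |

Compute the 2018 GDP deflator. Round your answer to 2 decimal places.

Nominal GDP 2018 = 92.41·860 + 82.39·59 + 59.09·1237 + 88.96·181 = 173529.70.
Real GDP 2018 (at 2006 prices) = 58.79·860 + 49.46·59 + 32.29·1237 + 49.35·181 = 102352.62.
Deflator = Nominal/Real × 100 = 173529.70/102352.62 × 100 = 169.541.

169.54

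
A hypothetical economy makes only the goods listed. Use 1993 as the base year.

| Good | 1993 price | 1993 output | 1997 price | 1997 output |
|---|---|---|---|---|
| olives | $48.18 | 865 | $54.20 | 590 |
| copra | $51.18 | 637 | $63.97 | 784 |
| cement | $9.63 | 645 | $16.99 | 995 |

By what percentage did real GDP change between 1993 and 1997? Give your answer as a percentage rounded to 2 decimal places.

-2.93%

Real GDP 1993 = Nominal GDP 1993 = 48.18·865 + 51.18·637 + 9.63·645 = 80488.71.
Real GDP 1997 (at 1993 prices) = 48.18·590 + 51.18·784 + 9.63·995 = 78133.17.
Real growth = 78133.17/80488.71 − 1 = -0.0293.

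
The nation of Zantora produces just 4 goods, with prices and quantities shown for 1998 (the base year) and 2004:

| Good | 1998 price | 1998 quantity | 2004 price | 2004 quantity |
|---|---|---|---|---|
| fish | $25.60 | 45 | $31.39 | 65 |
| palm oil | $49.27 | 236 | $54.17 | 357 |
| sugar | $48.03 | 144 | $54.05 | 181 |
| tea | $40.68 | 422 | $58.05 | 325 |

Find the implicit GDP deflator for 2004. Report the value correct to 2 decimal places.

121.52

Nominal GDP 2004 = 31.39·65 + 54.17·357 + 54.05·181 + 58.05·325 = 50028.34.
Real GDP 2004 (at 1998 prices) = 25.60·65 + 49.27·357 + 48.03·181 + 40.68·325 = 41167.82.
Deflator = Nominal/Real × 100 = 50028.34/41167.82 × 100 = 121.523.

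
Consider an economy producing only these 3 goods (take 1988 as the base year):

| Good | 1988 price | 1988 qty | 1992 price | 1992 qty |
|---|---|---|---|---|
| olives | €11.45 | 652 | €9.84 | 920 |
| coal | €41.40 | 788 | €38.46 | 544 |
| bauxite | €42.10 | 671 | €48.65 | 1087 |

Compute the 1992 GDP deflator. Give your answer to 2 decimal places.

105.12

Nominal GDP 1992 = 9.84·920 + 38.46·544 + 48.65·1087 = 82857.59.
Real GDP 1992 (at 1988 prices) = 11.45·920 + 41.40·544 + 42.10·1087 = 78818.30.
Deflator = Nominal/Real × 100 = 82857.59/78818.30 × 100 = 105.125.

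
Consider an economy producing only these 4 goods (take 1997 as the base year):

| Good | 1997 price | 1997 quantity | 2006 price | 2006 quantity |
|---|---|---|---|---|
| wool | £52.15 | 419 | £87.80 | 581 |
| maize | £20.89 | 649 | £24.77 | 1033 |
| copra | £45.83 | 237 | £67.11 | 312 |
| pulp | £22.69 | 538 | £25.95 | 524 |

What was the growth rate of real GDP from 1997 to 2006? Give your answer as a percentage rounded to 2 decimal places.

Real GDP 1997 = Nominal GDP 1997 = 52.15·419 + 20.89·649 + 45.83·237 + 22.69·538 = 58477.39.
Real GDP 2006 (at 1997 prices) = 52.15·581 + 20.89·1033 + 45.83·312 + 22.69·524 = 78067.04.
Real growth = 78067.04/58477.39 − 1 = 0.3350.

33.50%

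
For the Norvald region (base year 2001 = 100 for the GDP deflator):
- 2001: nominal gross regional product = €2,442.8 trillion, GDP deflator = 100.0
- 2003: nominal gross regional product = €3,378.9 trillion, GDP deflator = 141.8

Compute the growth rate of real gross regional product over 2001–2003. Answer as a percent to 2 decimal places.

Real gross regional product 2001 = 2442.8 / 1.000 = 2442.80.
Real gross regional product 2003 = 3378.9 / 1.418 = 2382.86.
Real growth = 2382.86 / 2442.80 − 1 = -0.0245.

-2.45%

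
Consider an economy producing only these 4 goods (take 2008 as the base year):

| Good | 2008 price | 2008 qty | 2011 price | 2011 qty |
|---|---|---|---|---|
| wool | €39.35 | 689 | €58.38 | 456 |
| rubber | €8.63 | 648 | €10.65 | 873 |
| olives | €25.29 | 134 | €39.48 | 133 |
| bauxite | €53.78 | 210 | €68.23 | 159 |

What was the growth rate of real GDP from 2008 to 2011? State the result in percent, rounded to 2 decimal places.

Real GDP 2008 = Nominal GDP 2008 = 39.35·689 + 8.63·648 + 25.29·134 + 53.78·210 = 47387.05.
Real GDP 2011 (at 2008 prices) = 39.35·456 + 8.63·873 + 25.29·133 + 53.78·159 = 37392.18.
Real growth = 37392.18/47387.05 − 1 = -0.2109.

-21.09%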